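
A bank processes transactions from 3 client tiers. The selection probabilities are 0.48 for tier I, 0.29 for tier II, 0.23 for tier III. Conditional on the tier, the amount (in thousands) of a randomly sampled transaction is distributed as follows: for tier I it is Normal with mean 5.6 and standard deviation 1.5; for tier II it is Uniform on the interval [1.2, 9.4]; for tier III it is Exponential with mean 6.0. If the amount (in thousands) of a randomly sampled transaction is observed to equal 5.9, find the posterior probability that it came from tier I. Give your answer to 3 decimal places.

0.716

Likelihoods f(5.9 | ·): I: 0.260695; II: 0.121951; III: 0.0623437.
Posterior ∝ prior × likelihood. Numerator for I: 0.48·0.260695 = 0.125134.
Normalizing constant: 0.48·0.260695 + 0.29·0.121951 + 0.23·0.0623437 = 0.174839.
P(I | observation) = 0.125134 / 0.174839 = 0.71571.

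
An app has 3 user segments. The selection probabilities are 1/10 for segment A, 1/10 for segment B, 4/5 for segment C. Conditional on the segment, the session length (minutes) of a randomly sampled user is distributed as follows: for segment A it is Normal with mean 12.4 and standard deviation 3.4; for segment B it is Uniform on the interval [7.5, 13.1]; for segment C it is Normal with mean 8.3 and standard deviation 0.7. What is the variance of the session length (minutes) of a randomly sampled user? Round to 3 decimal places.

3.518

Per component, A: μ=12.4, E[X²]=165.32; B: μ=10.3, E[X²]=108.703; C: μ=8.3, E[X²]=69.38.
E[X] = 0.1·12.4 + 0.1·10.3 + 0.8·8.3 = 8.91.
E[X²] = 0.1·165.32 + 0.1·108.703 + 0.8·69.38 = 82.9063.
Var(X) = E[X²] − (E[X])² = 82.9063 − 79.3881 = 3.51823.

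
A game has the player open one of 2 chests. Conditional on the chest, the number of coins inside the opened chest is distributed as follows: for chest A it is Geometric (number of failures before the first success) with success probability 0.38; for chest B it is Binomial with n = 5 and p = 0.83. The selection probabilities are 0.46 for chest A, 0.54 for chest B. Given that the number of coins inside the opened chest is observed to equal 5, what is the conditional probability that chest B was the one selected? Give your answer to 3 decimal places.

0.930

Likelihoods P(X=5 | ·): A: 0.034813; B: 0.393904.
Posterior ∝ prior × likelihood. Numerator for B: 0.54·0.393904 = 0.212708.
Normalizing constant: 0.46·0.034813 + 0.54·0.393904 = 0.228722.
P(B | observation) = 0.212708 / 0.228722 = 0.929985.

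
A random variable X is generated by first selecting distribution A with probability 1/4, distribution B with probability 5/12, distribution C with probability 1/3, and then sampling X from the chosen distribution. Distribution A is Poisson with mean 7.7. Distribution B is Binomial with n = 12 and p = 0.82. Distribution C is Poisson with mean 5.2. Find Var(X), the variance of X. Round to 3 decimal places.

Per component, A: μ=7.7, E[X²]=66.99; B: μ=9.84, E[X²]=98.5968; C: μ=5.2, E[X²]=32.24.
E[X] = 0.25·7.7 + 0.416667·9.84 + 0.333333·5.2 = 7.75833.
E[X²] = 0.25·66.99 + 0.416667·98.5968 + 0.333333·32.24 = 68.5762.
Var(X) = E[X²] − (E[X])² = 68.5762 − 60.1917 = 8.38443.

8.384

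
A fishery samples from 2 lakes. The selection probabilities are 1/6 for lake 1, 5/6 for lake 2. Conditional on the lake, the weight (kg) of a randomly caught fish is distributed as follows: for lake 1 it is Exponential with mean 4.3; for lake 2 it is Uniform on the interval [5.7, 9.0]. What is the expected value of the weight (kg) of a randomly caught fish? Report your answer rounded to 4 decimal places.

Component means — 1: 4.3; 2: 7.35.
E[X] = 0.166667·4.3 + 0.833333·7.35 = 6.84167.

6.8417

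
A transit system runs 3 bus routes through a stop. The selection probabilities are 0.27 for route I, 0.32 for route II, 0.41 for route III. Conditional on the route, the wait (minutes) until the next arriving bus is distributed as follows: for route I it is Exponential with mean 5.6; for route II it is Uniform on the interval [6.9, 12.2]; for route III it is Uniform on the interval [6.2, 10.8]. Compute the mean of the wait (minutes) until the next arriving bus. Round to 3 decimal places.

Component means — I: 5.6; II: 9.55; III: 8.5.
E[X] = 0.27·5.6 + 0.32·9.55 + 0.41·8.5 = 8.053.

8.053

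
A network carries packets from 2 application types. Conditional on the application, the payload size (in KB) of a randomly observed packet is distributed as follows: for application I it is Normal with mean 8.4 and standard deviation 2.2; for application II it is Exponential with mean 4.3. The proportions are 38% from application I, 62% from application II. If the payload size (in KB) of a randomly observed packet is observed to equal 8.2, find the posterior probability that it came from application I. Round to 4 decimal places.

0.7622

Likelihoods f(8.2 | ·): I: 0.18059; II: 0.0345416.
Posterior ∝ prior × likelihood. Numerator for I: 0.38·0.18059 = 0.0686241.
Normalizing constant: 0.38·0.18059 + 0.62·0.0345416 = 0.0900398.
P(I | observation) = 0.0686241 / 0.0900398 = 0.762152.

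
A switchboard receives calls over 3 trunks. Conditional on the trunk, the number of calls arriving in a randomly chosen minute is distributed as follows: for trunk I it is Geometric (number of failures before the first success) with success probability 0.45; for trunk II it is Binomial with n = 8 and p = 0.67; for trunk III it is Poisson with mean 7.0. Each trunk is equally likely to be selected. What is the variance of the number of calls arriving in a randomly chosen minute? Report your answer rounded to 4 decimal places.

9.7387

Per component, I: μ=1.22222, E[X²]=4.20988; II: μ=5.36, E[X²]=30.4984; III: μ=7, E[X²]=56.
E[X] = 0.333333·1.22222 + 0.333333·5.36 + 0.333333·7 = 4.52741.
E[X²] = 0.333333·4.20988 + 0.333333·30.4984 + 0.333333·56 = 30.2361.
Var(X) = E[X²] − (E[X])² = 30.2361 − 20.4974 = 9.73867.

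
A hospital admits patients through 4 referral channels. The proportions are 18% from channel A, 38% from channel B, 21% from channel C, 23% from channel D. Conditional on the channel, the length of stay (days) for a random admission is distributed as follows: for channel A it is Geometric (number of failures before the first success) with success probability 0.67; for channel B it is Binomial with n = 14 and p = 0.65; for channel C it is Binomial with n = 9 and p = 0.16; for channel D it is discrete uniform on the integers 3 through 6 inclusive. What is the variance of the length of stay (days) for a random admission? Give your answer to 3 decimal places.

14.635

Per component, A: μ=0.492537, E[X²]=0.977723; B: μ=9.1, E[X²]=85.995; C: μ=1.44, E[X²]=3.2832; D: μ=4.5, E[X²]=21.5.
E[X] = 0.18·0.492537 + 0.38·9.1 + 0.21·1.44 + 0.23·4.5 = 4.88406.
E[X²] = 0.18·0.977723 + 0.38·85.995 + 0.21·3.2832 + 0.23·21.5 = 38.4886.
Var(X) = E[X²] − (E[X])² = 38.4886 − 23.854 = 14.6346.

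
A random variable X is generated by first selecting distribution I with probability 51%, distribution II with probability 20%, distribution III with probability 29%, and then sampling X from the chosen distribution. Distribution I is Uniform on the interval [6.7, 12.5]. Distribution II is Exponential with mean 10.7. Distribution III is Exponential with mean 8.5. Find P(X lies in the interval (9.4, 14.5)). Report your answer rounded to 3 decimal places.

Conditional on each component, P(9.4 < X < 14.5): I: 0.534483; II: 0.157492; III: 0.149307.
By total probability, P(9.4 < X < 14.5) = 0.51·0.534483 + 0.2·0.157492 + 0.29·0.149307 = 0.347384.

0.347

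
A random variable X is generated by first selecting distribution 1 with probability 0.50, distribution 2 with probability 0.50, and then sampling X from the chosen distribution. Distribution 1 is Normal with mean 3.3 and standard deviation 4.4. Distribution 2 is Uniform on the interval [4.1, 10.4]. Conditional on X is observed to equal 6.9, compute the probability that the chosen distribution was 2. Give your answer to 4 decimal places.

0.7099

Likelihoods f(6.9 | ·): 1: 0.0648775; 2: 0.15873.
Posterior ∝ prior × likelihood. Numerator for 2: 0.5·0.15873 = 0.0793651.
Normalizing constant: 0.5·0.0648775 + 0.5·0.15873 = 0.111804.
P(2 | observation) = 0.0793651 / 0.111804 = 0.70986.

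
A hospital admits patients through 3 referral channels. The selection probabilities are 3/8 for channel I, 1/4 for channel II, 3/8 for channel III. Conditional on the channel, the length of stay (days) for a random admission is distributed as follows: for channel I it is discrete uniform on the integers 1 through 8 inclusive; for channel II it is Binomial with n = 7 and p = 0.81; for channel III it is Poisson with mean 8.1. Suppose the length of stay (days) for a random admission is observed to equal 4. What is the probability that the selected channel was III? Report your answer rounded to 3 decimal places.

Likelihoods P(X=4 | ·): I: 0.125; II: 0.10334; III: 0.0544432.
Posterior ∝ prior × likelihood. Numerator for III: 0.375·0.0544432 = 0.0204162.
Normalizing constant: 0.375·0.125 + 0.25·0.10334 + 0.375·0.0544432 = 0.0931262.
P(III | observation) = 0.0204162 / 0.0931262 = 0.219231.

0.219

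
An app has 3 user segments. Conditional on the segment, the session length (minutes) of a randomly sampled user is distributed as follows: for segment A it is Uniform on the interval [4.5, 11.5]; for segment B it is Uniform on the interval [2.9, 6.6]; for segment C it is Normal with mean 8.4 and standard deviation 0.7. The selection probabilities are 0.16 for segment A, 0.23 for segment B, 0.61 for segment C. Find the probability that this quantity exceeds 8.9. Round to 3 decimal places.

0.204

Conditional on each segment, P(X > 8.9): A: 0.371429; B: 0; C: 0.237525.
By total probability, P(X > 8.9) = 0.16·0.371429 + 0.23·0 + 0.61·0.237525 = 0.204319.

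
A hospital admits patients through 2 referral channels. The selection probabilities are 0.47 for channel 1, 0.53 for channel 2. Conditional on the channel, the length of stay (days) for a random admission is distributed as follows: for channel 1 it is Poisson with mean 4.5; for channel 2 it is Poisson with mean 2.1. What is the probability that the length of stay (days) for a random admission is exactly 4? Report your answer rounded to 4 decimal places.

0.1418

Conditional on each channel, P(X = 4): 1: 0.189808; 2: 0.099231.
By total probability, P(X = 4) = 0.47·0.189808 + 0.53·0.099231 = 0.141802.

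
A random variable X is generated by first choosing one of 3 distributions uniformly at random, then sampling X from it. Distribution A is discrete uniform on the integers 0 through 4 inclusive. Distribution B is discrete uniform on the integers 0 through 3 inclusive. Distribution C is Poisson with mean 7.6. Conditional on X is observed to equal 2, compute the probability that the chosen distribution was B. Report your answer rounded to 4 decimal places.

Likelihoods P(X=2 | ·): A: 0.2; B: 0.25; C: 0.014453.
Posterior ∝ prior × likelihood. Numerator for B: 0.333333·0.25 = 0.0833333.
Normalizing constant: 0.333333·0.2 + 0.333333·0.25 + 0.333333·0.014453 = 0.154818.
P(B | observation) = 0.0833333 / 0.154818 = 0.538268.

0.5383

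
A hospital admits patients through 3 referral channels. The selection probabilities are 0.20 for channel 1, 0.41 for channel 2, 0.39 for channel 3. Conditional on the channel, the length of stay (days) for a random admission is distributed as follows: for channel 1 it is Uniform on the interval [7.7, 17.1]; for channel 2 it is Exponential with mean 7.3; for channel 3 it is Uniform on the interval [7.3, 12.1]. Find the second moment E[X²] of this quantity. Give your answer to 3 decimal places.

For each component E[X²] = Var + (mean)², giving 1: 161.123; 2: 106.58; 3: 96.01.
Overall E[X²] = 0.2·161.123 + 0.41·106.58 + 0.39·96.01 = 113.366.

113.366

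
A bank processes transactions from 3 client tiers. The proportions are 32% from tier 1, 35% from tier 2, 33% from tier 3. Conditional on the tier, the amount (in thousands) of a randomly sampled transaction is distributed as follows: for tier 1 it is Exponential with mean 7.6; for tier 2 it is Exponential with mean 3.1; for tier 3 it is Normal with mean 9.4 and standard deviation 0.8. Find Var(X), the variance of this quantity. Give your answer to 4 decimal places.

Per component, 1: μ=7.6, E[X²]=115.52; 2: μ=3.1, E[X²]=19.22; 3: μ=9.4, E[X²]=89.
E[X] = 0.32·7.6 + 0.35·3.1 + 0.33·9.4 = 6.619.
E[X²] = 0.32·115.52 + 0.35·19.22 + 0.33·89 = 73.0634.
Var(X) = E[X²] − (E[X])² = 73.0634 − 43.8112 = 29.2522.

29.2522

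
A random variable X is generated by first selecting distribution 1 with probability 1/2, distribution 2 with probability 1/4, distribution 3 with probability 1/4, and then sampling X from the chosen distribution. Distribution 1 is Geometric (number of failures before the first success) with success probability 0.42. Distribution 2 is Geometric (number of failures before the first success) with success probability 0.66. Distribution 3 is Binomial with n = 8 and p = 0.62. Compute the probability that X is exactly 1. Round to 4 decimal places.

Conditional on each component, P(X = 1): 1: 0.2436; 2: 0.2244; 3: 0.00567501.
By total probability, P(X = 1) = 0.5·0.2436 + 0.25·0.2244 + 0.25·0.00567501 = 0.179319.

0.1793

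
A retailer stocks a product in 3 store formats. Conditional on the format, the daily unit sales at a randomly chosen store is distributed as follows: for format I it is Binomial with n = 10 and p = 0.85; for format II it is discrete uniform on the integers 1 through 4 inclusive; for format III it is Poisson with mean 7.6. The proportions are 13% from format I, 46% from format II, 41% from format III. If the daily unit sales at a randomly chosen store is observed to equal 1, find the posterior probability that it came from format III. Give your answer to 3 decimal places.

0.013

Likelihoods P(X=1 | ·): I: 3.26769e-07; II: 0.25; III: 0.00380343.
Posterior ∝ prior × likelihood. Numerator for III: 0.41·0.00380343 = 0.00155941.
Normalizing constant: 0.13·3.26769e-07 + 0.46·0.25 + 0.41·0.00380343 = 0.116559.
P(III | observation) = 0.00155941 / 0.116559 = 0.0133786.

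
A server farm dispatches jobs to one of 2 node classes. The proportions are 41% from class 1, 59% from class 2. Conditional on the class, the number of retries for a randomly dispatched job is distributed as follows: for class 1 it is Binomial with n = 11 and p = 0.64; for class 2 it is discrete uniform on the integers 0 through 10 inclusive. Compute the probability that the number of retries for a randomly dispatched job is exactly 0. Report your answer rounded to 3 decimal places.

Conditional on each class, P(X = 0): 1: 1.31622e-05; 2: 0.0909091.
By total probability, P(X = 0) = 0.41·1.31622e-05 + 0.59·0.0909091 = 0.0536418.

0.054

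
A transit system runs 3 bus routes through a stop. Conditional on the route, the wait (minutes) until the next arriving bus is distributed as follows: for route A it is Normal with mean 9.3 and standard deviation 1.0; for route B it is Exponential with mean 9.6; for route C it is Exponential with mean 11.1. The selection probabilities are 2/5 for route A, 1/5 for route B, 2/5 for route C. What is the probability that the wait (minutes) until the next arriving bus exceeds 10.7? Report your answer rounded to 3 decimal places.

Conditional on each route, P(X > 10.7): A: 0.0807567; B: 0.328052; C: 0.381378.
By total probability, P(X > 10.7) = 0.4·0.0807567 + 0.2·0.328052 + 0.4·0.381378 = 0.250464.

0.250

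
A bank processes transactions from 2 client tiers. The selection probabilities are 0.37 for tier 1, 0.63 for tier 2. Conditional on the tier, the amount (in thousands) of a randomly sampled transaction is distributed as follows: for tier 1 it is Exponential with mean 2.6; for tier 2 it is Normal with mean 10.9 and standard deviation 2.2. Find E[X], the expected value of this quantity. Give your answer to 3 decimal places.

7.829

Component means — 1: 2.6; 2: 10.9.
E[X] = 0.37·2.6 + 0.63·10.9 = 7.829.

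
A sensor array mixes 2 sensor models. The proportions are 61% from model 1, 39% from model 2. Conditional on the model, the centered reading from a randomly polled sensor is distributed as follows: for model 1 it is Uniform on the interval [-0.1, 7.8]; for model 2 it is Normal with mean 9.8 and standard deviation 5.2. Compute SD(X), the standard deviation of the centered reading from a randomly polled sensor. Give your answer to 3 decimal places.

Per component, 1: μ=3.85, E[X²]=20.0233; 2: μ=9.8, E[X²]=123.08.
E[X] = 0.61·3.85 + 0.39·9.8 = 6.1705.
E[X²] = 0.61·20.0233 + 0.39·123.08 = 60.2154.
Var(X) = E[X²] − (E[X])² = 60.2154 − 38.0751 = 22.1404.
SD(X) = √22.1404 = 4.70535.

4.705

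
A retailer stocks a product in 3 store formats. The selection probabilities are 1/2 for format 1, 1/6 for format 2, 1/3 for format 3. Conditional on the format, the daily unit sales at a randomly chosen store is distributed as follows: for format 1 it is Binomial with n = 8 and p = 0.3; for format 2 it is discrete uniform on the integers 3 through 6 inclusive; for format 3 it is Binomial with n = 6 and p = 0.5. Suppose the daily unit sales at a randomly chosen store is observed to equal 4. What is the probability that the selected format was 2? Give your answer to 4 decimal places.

Likelihoods P(X=4 | ·): 1: 0.136137; 2: 0.25; 3: 0.234375.
Posterior ∝ prior × likelihood. Numerator for 2: 0.166667·0.25 = 0.0416667.
Normalizing constant: 0.5·0.136137 + 0.166667·0.25 + 0.333333·0.234375 = 0.18786.
P(2 | observation) = 0.0416667 / 0.18786 = 0.221796.

0.2218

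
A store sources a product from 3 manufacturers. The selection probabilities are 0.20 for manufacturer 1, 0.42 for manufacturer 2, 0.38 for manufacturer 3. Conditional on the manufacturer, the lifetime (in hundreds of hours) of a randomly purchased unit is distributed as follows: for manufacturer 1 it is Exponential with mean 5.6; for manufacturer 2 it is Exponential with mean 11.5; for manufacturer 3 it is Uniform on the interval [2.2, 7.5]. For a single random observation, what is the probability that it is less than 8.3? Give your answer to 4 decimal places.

0.7505

Conditional on each manufacturer, P(X < 8.3): 1: 0.77285; 2: 0.514094; 3: 1.
By total probability, P(X < 8.3) = 0.2·0.77285 + 0.42·0.514094 + 0.38·1 = 0.750489.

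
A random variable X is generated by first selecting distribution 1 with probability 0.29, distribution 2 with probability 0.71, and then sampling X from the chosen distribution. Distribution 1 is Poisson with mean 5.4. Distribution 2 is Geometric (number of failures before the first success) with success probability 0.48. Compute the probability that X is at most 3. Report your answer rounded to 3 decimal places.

0.720

Conditional on each component, P(X ≤ 3): 1: 0.213291; 2: 0.926884.
By total probability, P(X ≤ 3) = 0.29·0.213291 + 0.71·0.926884 = 0.719942.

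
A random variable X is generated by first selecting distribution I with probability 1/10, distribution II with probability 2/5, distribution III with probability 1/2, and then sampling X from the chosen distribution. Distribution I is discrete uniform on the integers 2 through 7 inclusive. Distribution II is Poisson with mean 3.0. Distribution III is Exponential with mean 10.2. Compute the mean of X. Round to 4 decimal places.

6.7500

Component means — I: 4.5; II: 3; III: 10.2.
E[X] = 0.1·4.5 + 0.4·3 + 0.5·10.2 = 6.75.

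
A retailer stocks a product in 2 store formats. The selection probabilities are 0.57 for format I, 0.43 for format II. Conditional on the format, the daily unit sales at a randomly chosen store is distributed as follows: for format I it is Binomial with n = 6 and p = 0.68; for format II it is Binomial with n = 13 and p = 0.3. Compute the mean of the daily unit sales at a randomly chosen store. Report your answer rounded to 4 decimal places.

4.0026

Component means — I: 4.08; II: 3.9.
E[X] = 0.57·4.08 + 0.43·3.9 = 4.0026.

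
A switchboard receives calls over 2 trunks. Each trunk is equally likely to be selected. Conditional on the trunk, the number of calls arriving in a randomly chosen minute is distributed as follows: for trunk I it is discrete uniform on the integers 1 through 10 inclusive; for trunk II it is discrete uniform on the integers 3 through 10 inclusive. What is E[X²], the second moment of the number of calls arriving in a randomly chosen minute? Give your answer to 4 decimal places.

For each component E[X²] = Var + (mean)², giving I: 38.5; II: 47.5.
Overall E[X²] = 0.5·38.5 + 0.5·47.5 = 43.

43.0000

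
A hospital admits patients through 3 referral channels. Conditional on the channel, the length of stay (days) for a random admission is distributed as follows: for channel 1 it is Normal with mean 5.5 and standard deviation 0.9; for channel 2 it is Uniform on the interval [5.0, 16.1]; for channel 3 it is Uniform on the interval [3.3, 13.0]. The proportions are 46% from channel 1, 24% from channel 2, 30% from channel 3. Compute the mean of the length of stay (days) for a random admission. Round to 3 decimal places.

Component means — 1: 5.5; 2: 10.55; 3: 8.15.
E[X] = 0.46·5.5 + 0.24·10.55 + 0.3·8.15 = 7.507.

7.507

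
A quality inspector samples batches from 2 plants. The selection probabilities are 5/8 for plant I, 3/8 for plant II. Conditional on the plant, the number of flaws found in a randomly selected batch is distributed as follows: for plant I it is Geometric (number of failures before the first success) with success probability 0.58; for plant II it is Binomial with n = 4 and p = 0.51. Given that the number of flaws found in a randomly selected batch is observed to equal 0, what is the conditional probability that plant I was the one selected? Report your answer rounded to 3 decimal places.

0.944

Likelihoods P(X=0 | ·): I: 0.58; II: 0.057648.
Posterior ∝ prior × likelihood. Numerator for I: 0.625·0.58 = 0.3625.
Normalizing constant: 0.625·0.58 + 0.375·0.057648 = 0.384118.
P(I | observation) = 0.3625 / 0.384118 = 0.94372.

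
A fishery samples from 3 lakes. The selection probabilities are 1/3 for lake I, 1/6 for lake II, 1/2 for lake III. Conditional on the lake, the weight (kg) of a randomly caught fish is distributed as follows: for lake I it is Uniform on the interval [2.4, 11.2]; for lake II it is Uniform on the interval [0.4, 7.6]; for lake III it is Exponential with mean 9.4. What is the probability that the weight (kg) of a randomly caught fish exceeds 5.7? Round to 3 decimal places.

Conditional on each lake, P(X > 5.7): I: 0.625; II: 0.263889; III: 0.54532.
By total probability, P(X > 5.7) = 0.333333·0.625 + 0.166667·0.263889 + 0.5·0.54532 = 0.524975.

0.525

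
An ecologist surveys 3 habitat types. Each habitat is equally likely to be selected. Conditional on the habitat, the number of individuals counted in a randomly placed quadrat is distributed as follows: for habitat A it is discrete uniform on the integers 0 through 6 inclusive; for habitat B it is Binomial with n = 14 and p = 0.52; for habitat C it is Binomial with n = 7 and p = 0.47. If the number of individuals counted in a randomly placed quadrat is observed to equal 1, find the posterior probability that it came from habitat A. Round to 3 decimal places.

0.660

Likelihoods P(X=1 | ·): A: 0.142857; B: 0.000522718; C: 0.0729207.
Posterior ∝ prior × likelihood. Numerator for A: 0.333333·0.142857 = 0.047619.
Normalizing constant: 0.333333·0.142857 + 0.333333·0.000522718 + 0.333333·0.0729207 = 0.0721002.
P(A | observation) = 0.047619 / 0.0721002 = 0.660456.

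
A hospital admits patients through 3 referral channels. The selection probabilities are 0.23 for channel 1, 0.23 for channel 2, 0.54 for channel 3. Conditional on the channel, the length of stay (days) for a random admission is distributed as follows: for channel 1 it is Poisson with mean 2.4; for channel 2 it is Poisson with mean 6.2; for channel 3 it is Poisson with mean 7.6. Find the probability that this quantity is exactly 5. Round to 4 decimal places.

0.1066

Conditional on each channel, P(X = 5): 1: 0.0601961; 2: 0.154936; 3: 0.105742.
By total probability, P(X = 5) = 0.23·0.0601961 + 0.23·0.154936 + 0.54·0.105742 = 0.106581.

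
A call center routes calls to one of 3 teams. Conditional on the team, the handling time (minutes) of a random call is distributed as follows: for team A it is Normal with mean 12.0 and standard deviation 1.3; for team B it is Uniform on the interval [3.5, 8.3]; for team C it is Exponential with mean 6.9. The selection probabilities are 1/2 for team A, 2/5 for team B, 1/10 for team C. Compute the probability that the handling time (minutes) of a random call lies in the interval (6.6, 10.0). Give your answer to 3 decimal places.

0.188

Conditional on each team, P(6.6 < X < 10.0): A: 0.0619516; B: 0.354167; C: 0.149487.
By total probability, P(6.6 < X < 10.0) = 0.5·0.0619516 + 0.4·0.354167 + 0.1·0.149487 = 0.187591.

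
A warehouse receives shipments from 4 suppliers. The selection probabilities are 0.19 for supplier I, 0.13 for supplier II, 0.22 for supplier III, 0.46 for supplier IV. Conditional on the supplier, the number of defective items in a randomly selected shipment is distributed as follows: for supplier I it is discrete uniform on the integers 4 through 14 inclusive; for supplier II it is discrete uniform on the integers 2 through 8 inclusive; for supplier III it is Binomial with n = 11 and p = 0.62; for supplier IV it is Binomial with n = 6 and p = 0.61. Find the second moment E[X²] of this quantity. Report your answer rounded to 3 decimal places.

For each component E[X²] = Var + (mean)², giving I: 91; II: 29; III: 49.104; IV: 14.823.
Overall E[X²] = 0.19·91 + 0.13·29 + 0.22·49.104 + 0.46·14.823 = 38.6815.

38.681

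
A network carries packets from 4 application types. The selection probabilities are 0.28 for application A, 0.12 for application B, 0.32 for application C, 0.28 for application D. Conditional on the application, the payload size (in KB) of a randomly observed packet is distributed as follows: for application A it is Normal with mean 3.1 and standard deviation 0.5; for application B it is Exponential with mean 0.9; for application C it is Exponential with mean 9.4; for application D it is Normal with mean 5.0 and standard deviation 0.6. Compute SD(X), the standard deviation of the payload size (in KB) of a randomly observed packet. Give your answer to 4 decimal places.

Per component, A: μ=3.1, E[X²]=9.86; B: μ=0.9, E[X²]=1.62; C: μ=9.4, E[X²]=176.72; D: μ=5, E[X²]=25.36.
E[X] = 0.28·3.1 + 0.12·0.9 + 0.32·9.4 + 0.28·5 = 5.384.
E[X²] = 0.28·9.86 + 0.12·1.62 + 0.32·176.72 + 0.28·25.36 = 66.6064.
Var(X) = E[X²] − (E[X])² = 66.6064 − 28.9875 = 37.6189.
SD(X) = √37.6189 = 6.13343.

6.1334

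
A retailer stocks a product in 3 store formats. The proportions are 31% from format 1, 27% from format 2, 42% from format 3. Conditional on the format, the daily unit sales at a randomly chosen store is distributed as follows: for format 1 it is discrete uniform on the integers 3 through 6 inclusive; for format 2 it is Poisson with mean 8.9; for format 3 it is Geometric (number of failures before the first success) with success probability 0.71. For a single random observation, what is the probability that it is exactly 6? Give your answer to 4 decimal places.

Conditional on each format, P(X = 6): 1: 0.25; 2: 0.0941427; 3: 0.000422325.
By total probability, P(X = 6) = 0.31·0.25 + 0.27·0.0941427 + 0.42·0.000422325 = 0.103096.

0.1031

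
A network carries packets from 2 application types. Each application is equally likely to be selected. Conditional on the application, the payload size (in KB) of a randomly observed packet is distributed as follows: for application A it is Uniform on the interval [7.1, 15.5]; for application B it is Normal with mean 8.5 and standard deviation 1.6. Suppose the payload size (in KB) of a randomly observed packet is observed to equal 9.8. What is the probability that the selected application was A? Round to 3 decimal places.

0.399

Likelihoods f(9.8 | ·): A: 0.119048; B: 0.179242.
Posterior ∝ prior × likelihood. Numerator for A: 0.5·0.119048 = 0.0595238.
Normalizing constant: 0.5·0.119048 + 0.5·0.179242 = 0.149145.
P(A | observation) = 0.0595238 / 0.149145 = 0.399101.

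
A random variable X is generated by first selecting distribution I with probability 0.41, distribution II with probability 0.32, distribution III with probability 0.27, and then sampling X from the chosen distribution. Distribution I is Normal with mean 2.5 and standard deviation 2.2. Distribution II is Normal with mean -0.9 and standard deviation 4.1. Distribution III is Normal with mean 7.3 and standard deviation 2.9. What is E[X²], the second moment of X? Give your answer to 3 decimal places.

For each component E[X²] = Var + (mean)², giving I: 11.09; II: 17.62; III: 61.7.
Overall E[X²] = 0.41·11.09 + 0.32·17.62 + 0.27·61.7 = 26.8443.

26.844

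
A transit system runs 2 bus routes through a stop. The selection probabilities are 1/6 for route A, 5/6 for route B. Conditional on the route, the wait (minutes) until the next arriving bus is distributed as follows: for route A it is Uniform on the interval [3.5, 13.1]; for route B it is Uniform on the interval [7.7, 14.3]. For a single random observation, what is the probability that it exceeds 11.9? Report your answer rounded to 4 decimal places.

Conditional on each route, P(X > 11.9): A: 0.125; B: 0.363636.
By total probability, P(X > 11.9) = 0.166667·0.125 + 0.833333·0.363636 = 0.323864.

0.3239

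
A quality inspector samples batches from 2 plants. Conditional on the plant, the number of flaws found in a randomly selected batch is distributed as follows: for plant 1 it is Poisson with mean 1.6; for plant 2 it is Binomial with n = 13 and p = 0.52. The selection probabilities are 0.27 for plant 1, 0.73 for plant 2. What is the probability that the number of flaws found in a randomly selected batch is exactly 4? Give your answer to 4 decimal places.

0.0665

Conditional on each plant, P(X = 4): 1: 0.0551312; 2: 0.0707116.
By total probability, P(X = 4) = 0.27·0.0551312 + 0.73·0.0707116 = 0.0665049.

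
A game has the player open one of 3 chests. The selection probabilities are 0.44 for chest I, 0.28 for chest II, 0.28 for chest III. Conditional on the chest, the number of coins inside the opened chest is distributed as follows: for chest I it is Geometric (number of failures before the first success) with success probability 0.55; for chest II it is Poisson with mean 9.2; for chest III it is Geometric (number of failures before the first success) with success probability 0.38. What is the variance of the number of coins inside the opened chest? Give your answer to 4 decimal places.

Per component, I: μ=0.818182, E[X²]=2.15702; II: μ=9.2, E[X²]=93.84; III: μ=1.63158, E[X²]=6.95568.
E[X] = 0.44·0.818182 + 0.28·9.2 + 0.28·1.63158 = 3.39284.
E[X²] = 0.44·2.15702 + 0.28·93.84 + 0.28·6.95568 = 29.1719.
Var(X) = E[X²] − (E[X])² = 29.1719 − 11.5114 = 17.6605.

17.6605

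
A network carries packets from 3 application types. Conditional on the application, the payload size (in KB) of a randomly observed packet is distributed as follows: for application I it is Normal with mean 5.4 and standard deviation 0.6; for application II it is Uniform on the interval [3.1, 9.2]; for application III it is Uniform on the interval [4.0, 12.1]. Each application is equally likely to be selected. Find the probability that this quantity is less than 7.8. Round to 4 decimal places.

0.7465

Conditional on each application, P(X < 7.8): I: 0.999968; II: 0.770492; III: 0.469136.
By total probability, P(X < 7.8) = 0.333333·0.999968 + 0.333333·0.770492 + 0.333333·0.469136 = 0.746532.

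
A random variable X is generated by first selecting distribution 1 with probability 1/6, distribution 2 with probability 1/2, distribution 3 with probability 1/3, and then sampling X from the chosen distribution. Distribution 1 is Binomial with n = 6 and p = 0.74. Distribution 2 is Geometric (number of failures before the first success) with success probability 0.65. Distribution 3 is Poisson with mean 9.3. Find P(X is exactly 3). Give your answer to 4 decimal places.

0.0418

Conditional on each component, P(X = 3): 1: 0.142444; 2: 0.0278687; 3: 0.0122563.
By total probability, P(X = 3) = 0.166667·0.142444 + 0.5·0.0278687 + 0.333333·0.0122563 = 0.0417605.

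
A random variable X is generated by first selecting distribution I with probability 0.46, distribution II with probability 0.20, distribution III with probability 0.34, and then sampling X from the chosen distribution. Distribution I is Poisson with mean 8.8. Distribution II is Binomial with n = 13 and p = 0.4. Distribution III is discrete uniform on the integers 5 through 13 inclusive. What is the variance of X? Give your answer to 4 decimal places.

Per component, I: μ=8.8, E[X²]=86.24; II: μ=5.2, E[X²]=30.16; III: μ=9, E[X²]=87.6667.
E[X] = 0.46·8.8 + 0.2·5.2 + 0.34·9 = 8.148.
E[X²] = 0.46·86.24 + 0.2·30.16 + 0.34·87.6667 = 75.5091.
Var(X) = E[X²] − (E[X])² = 75.5091 − 66.3899 = 9.11916.

9.1192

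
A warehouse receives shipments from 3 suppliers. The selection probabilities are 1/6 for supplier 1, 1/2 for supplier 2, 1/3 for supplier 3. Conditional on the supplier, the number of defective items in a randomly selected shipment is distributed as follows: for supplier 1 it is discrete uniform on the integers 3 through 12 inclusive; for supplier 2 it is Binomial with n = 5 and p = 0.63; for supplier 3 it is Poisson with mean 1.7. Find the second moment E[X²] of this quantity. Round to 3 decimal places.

17.824

For each component E[X²] = Var + (mean)², giving 1: 64.5; 2: 11.088; 3: 4.59.
Overall E[X²] = 0.166667·64.5 + 0.5·11.088 + 0.333333·4.59 = 17.824.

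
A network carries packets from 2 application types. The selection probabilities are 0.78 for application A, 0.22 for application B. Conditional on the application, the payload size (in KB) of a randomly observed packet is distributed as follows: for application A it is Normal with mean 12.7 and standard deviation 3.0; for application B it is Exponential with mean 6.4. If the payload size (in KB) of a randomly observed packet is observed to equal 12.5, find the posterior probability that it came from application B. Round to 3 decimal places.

0.045

Likelihoods f(12.5 | ·): A: 0.132686; B: 0.022161.
Posterior ∝ prior × likelihood. Numerator for B: 0.22·0.022161 = 0.00487541.
Normalizing constant: 0.78·0.132686 + 0.22·0.022161 = 0.10837.
P(B | observation) = 0.00487541 / 0.10837 = 0.0449885.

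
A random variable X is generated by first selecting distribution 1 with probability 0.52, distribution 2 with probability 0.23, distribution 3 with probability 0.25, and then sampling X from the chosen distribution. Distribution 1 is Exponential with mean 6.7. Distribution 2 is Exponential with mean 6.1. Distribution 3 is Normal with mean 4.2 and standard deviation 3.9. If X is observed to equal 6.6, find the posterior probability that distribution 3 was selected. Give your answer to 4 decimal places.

Likelihoods f(6.6 | ·): 1: 0.055733; 2: 0.055562; 3: 0.0846471.
Posterior ∝ prior × likelihood. Numerator for 3: 0.25·0.0846471 = 0.0211618.
Normalizing constant: 0.52·0.055733 + 0.23·0.055562 + 0.25·0.0846471 = 0.0629222.
P(3 | observation) = 0.0211618 / 0.0629222 = 0.336317.

0.3363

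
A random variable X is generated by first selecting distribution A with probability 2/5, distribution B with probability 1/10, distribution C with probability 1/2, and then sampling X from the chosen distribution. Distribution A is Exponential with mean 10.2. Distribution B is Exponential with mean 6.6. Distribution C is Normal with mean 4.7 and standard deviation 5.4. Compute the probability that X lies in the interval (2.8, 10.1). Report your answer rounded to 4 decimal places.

0.4386

Conditional on each component, P(2.8 < X < 10.1): A: 0.388441; B: 0.437795; C: 0.47887.
By total probability, P(2.8 < X < 10.1) = 0.4·0.388441 + 0.1·0.437795 + 0.5·0.47887 = 0.438591.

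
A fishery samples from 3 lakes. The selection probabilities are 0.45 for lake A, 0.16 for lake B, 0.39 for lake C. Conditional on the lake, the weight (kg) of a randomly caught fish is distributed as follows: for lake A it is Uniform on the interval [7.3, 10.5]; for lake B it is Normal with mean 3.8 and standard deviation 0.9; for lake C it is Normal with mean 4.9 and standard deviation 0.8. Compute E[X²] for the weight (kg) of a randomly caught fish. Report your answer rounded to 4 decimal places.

For each component E[X²] = Var + (mean)², giving A: 80.0633; B: 15.25; C: 24.65.
Overall E[X²] = 0.45·80.0633 + 0.16·15.25 + 0.39·24.65 = 48.082.

48.0820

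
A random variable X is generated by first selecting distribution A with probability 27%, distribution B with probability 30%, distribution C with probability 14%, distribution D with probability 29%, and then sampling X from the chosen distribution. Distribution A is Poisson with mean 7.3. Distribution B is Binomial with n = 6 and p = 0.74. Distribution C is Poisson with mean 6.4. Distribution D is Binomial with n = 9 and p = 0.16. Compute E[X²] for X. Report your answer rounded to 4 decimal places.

For each component E[X²] = Var + (mean)², giving A: 60.59; B: 20.868; C: 47.36; D: 3.2832.
Overall E[X²] = 0.27·60.59 + 0.3·20.868 + 0.14·47.36 + 0.29·3.2832 = 30.2022.

30.2022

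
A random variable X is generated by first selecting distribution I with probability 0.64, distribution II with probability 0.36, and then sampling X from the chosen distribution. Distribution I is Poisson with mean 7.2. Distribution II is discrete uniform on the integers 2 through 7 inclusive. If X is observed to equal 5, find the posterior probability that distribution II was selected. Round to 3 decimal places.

Likelihoods P(X=5 | ·): I: 0.120382; II: 0.166667.
Posterior ∝ prior × likelihood. Numerator for II: 0.36·0.166667 = 0.06.
Normalizing constant: 0.64·0.120382 + 0.36·0.166667 = 0.137044.
P(II | observation) = 0.06 / 0.137044 = 0.437814.

0.438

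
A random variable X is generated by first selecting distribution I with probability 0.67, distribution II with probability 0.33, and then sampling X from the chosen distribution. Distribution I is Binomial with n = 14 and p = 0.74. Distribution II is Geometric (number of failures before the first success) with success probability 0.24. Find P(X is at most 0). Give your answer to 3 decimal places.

Conditional on each component, P(X ≤ 0): I: 6.451e-09; II: 0.24.
By total probability, P(X ≤ 0) = 0.67·6.451e-09 + 0.33·0.24 = 0.0792.

0.079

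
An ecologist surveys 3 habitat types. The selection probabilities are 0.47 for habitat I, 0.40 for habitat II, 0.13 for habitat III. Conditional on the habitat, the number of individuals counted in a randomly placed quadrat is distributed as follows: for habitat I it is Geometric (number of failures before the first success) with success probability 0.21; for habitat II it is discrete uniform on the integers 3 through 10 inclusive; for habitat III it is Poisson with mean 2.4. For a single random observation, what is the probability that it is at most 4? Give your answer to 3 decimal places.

0.543

Conditional on each habitat, P(X ≤ 4): I: 0.692294; II: 0.25; III: 0.904131.
By total probability, P(X ≤ 4) = 0.47·0.692294 + 0.4·0.25 + 0.13·0.904131 = 0.542915.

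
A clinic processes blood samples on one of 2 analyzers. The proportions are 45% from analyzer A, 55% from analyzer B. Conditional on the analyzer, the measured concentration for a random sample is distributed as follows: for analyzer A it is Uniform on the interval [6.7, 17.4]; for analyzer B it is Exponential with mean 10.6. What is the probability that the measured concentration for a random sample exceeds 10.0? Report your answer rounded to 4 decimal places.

0.5253

Conditional on each analyzer, P(X > 10.0): A: 0.691589; B: 0.389303.
By total probability, P(X > 10.0) = 0.45·0.691589 + 0.55·0.389303 = 0.525332.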